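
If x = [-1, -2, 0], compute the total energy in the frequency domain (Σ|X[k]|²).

Parseval: Σ|x[n]|² = (1/N)Σ|X[k]|², so Σ|X[k]|² = N·Σ|x[n]|² = 3·5.0000

Σ|X[k]|² = N·Σ|x[n]|² = 3·5.0000 = 15.0000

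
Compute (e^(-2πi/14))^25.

Since ω_14^14 = 1, powers reduce modulo 14.
25 mod 14 = 11
So ω_14^25 = ω_14^11 = e^(-2πi·11/14)

ω_14^25 = ω_14^11 = 0.2225+0.9749i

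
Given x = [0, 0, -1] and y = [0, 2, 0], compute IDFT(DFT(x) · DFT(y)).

(x ⊛ y)[n] = Σ(m=0 to 2) x[m] · y[(n-m) mod 3]

Computing each output sample:
(x ⊛ y)[0] = -2
(x ⊛ y)[1] = 0
(x ⊛ y)[2] = 0

x ⊛ y = [-2, 0, 0]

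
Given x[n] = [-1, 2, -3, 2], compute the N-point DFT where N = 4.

X[k] = Σ(n=0 to 3) x[n] · ω_4^(nk)
where ω_4 = e^(-2πi/4)

Computing each X[k]:
X[0] = 0
X[1] = 2
X[2] = -8
X[3] = 2

X = [0, 2, -8, 2]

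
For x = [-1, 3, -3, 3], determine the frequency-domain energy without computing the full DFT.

Parseval: Σ|x[n]|² = (1/N)Σ|X[k]|², so Σ|X[k]|² = N·Σ|x[n]|² = 4·28.0000

Σ|X[k]|² = N·Σ|x[n]|² = 4·28.0000 = 112.0000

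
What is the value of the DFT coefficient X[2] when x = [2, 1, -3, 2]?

X[2] = Σ(n=0 to 3) x[n] · ω_4^(2n) where ω_4 = e^(-2πi/4)
= (2)·ω_4^0 + (1)·ω_4^2 + (-3)·ω_4^4 + (2)·ω_4^6

X[2] = -4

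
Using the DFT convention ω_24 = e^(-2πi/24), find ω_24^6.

ω_24^6 = e^(-2πi·6/24)
= cos(-2π·6/24) + i·sin(-2π·6/24)
= cos(-12π/24) + i·sin(-12π/24)

ω_24^6 = cos(-12π/24) + i·sin(-12π/24) = -1i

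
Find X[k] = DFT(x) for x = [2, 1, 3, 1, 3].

X[k] = Σ(n=0 to 4) x[n] · ω_5^(nk)
where ω_5 = e^(-2πi/5)

Computing each X[k]:
X[0] = 10
X[1] = 0.7265i
X[2] = 3.0777i
X[3] = -3.0777i
X[4] = -0.7265i

X = [10, 0.7265i, 3.0777i, -3.0777i, -0.7265i]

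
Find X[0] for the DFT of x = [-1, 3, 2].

X[0] = Σ(n=0 to 2) x[n] · ω_3^0 = Σ x[n]
= (-1) + (3) + (2)

X[0] = 4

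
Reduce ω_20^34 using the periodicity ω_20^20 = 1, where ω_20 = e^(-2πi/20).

Since ω_20^20 = 1, powers reduce modulo 20.
34 mod 20 = 14
So ω_20^34 = ω_20^14 = e^(-2πi·14/20)

ω_20^34 = ω_20^14 = -0.3090+0.9511i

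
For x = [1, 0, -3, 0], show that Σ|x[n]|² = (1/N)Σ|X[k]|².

Time domain:
Σ|x[n]|² = |1|² + |0|² + |-3|² + |0|² = 10.0000

Frequency domain:
(1/4)Σ|X[k]|² = (1/4)(|-2|² + |4|² + |-2|² + |4|²) = (1/4)·40.0000 = 10.0000

Both sides agree, confirming Parseval's theorem.

Σ|x[n]|² = (1/N)Σ|X[k]|² = 10.0000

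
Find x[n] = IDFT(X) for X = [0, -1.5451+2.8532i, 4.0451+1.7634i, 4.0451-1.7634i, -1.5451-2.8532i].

x[n] = (1/5) Σ(k=0 to 4) X[k] · e^(2πikn/5)

Computing each x[n]:
x[0] = 1
x[1] = -3
x[2] = 1
x[3] = 1
x[4] = 0

x = [1, -3, 1, 1, 0]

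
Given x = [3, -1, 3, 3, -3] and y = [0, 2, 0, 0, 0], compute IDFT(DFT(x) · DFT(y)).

(x ⊛ y)[n] = Σ(m=0 to 4) x[m] · y[(n-m) mod 5]

Computing each output sample:
(x ⊛ y)[0] = -6
(x ⊛ y)[1] = 6
(x ⊛ y)[2] = -2
(x ⊛ y)[3] = 6
(x ⊛ y)[4] = 6

x ⊛ y = [-6, 6, -2, 6, 6]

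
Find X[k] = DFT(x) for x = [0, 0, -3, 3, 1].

X[k] = Σ(n=0 to 4) x[n] · ω_5^(nk)
where ω_5 = e^(-2πi/5)

Computing each X[k]:
X[0] = 1
X[1] = 0.3090+4.4778i
X[2] = -0.8090-5.1186i
X[3] = -0.8090+5.1186i
X[4] = 0.3090-4.4778i

X = [1, 0.3090+4.4778i, -0.8090-5.1186i, -0.8090+5.1186i, 0.3090-4.4778i]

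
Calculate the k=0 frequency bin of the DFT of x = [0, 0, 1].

X[0] = Σ(n=0 to 2) x[n] · ω_3^0 = Σ x[n]
= (0) + (0) + (1)

X[0] = 1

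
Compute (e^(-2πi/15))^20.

Since ω_15^15 = 1, powers reduce modulo 15.
20 mod 15 = 5
So ω_15^20 = ω_15^5 = e^(-2πi·5/15)

ω_15^20 = ω_15^5 = -0.5000-0.8660i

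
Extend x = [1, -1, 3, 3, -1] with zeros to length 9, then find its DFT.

Original 5-point DFT: [5, -4.4721, 4.4721, 4.4721, -4.4721]
Zero-padded 9-point DFT provides frequency interpolation.

DFT_9([x, 0, ...]) = [5, 0.1946-4.5677i, -4.2588+1.9140i, 3.5000+4.3301i, 2.5642-1.3125i, 2.5642+1.3125i, 3.5000-4.3301i, -4.2588-1.9140i, 0.1946+4.5677i]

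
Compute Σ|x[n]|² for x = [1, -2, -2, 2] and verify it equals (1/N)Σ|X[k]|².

Time domain:
Σ|x[n]|² = |1|² + |-2|² + |-2|² + |2|² = 13.0000

Frequency domain:
(1/4)Σ|X[k]|² = (1/4)(|-1|² + |3+4i|² + |-1|² + |3-4i|²) = (1/4)·52.0000 = 13.0000

Both sides agree, confirming Parseval's theorem.

Σ|x[n]|² = (1/N)Σ|X[k]|² = 13.0000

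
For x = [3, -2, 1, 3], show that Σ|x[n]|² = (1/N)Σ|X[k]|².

Time domain:
Σ|x[n]|² = |3|² + |-2|² + |1|² + |3|² = 23.0000

Frequency domain:
(1/4)Σ|X[k]|² = (1/4)(|5|² + |2+5i|² + |3|² + |2-5i|²) = (1/4)·92.0000 = 23.0000

Both sides agree, confirming Parseval's theorem.

Σ|x[n]|² = (1/N)Σ|X[k]|² = 23.0000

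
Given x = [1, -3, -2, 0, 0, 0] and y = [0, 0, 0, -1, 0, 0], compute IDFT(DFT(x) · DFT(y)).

(x ⊛ y)[n] = Σ(m=0 to 5) x[m] · y[(n-m) mod 6]

Computing each output sample:
(x ⊛ y)[0] = 0
(x ⊛ y)[1] = 0
(x ⊛ y)[2] = 0
(x ⊛ y)[3] = -1
(x ⊛ y)[4] = 3
(x ⊛ y)[5] = 2

x ⊛ y = [0, 0, 0, -1, 3, 2]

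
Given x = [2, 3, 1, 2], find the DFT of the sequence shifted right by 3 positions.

Time shift by 3: X_shifted[k] = ω_4^(3k) · X[k]
Shifted x = [3, 1, 2, 2]

DFT(x[n-3]) = [8, 1+1i, 2, 1-1i]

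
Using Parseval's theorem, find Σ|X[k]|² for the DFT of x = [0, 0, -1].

Parseval: Σ|x[n]|² = (1/N)Σ|X[k]|², so Σ|X[k]|² = N·Σ|x[n]|² = 3·1.0000

Σ|X[k]|² = N·Σ|x[n]|² = 3·1.0000 = 3.0000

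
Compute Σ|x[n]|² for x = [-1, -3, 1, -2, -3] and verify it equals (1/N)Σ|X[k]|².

Time domain:
Σ|x[n]|² = |-1|² + |-3|² + |1|² + |-2|² + |-3|² = 24.0000

Frequency domain:
(1/5)Σ|X[k]|² = (1/5)(|-8|² + |-2.0451-1.7634i|² + |3.5451+2.8532i|² + |3.5451-2.8532i|² + |-2.0451+1.7634i|²) = (1/5)·120.0000 = 24.0000

Both sides agree, confirming Parseval's theorem.

Σ|x[n]|² = (1/N)Σ|X[k]|² = 24.0000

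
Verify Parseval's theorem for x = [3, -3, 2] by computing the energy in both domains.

Time domain:
Σ|x[n]|² = |3|² + |-3|² + |2|² = 22.0000

Frequency domain:
(1/3)Σ|X[k]|² = (1/3)(|2|² + |3.5000+4.3301i|² + |3.5000-4.3301i|²) = (1/3)·66.0000 = 22.0000

Both sides agree, confirming Parseval's theorem.

Σ|x[n]|² = (1/N)Σ|X[k]|² = 22.0000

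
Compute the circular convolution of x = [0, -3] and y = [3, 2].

(x ⊛ y)[n] = Σ(m=0 to 1) x[m] · y[(n-m) mod 2]

Computing each output sample:
(x ⊛ y)[0] = -6
(x ⊛ y)[1] = -9

x ⊛ y = [-6, -9]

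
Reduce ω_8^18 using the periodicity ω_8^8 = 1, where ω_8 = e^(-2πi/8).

Since ω_8^8 = 1, powers reduce modulo 8.
18 mod 8 = 2
So ω_8^18 = ω_8^2 = e^(-2πi·2/8)

ω_8^18 = ω_8^2 = -1i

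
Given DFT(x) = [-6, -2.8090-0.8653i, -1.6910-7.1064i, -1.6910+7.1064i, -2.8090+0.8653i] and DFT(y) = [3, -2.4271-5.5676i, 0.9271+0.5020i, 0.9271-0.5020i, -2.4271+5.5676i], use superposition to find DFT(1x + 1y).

By linearity: DFT(1x + 1y) = 1·DFT(x) + 1·DFT(y)
= 1·[-6, -2.8090-0.8653i, -1.6910-7.1064i, -1.6910+7.1064i, -2.8090+0.8653i] + 1·[3, -2.4271-5.5676i, 0.9271+0.5020i, 0.9271-0.5020i, -2.4271+5.5676i]

Computing element-wise:
Z[0] = 1·(-6) + 1·(3) = -3
Z[1] = 1·(-2.8090-0.8653i) + 1·(-2.4271-5.5676i) = -5.2361-6.4329i
Z[2] = 1·(-1.6910-7.1064i) + 1·(0.9271+0.5020i) = -0.7639-6.6044i
Z[3] = 1·(-1.6910+7.1064i) + 1·(0.9271-0.5020i) = -0.7639+6.6044i
Z[4] = 1·(-2.8090+0.8653i) + 1·(-2.4271+5.5676i) = -5.2361+6.4329i

DFT(1x + 1y) = 1·X + 1·Y = [-3, -5.2361-6.4329i, -0.7639-6.6044i, -0.7639+6.6044i, -5.2361+6.4329i]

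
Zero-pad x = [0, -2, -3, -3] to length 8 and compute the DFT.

Original 4-point DFT: [-8, 3-1i, 2, 3+1i]
Zero-padded 8-point DFT provides frequency interpolation.

DFT_8([x, 0, ...]) = [-8, 0.7071+6.5355i, 3-1i, -0.7071+0.5355i, 2, -0.7071-0.5355i, 3+1i, 0.7071-6.5355i]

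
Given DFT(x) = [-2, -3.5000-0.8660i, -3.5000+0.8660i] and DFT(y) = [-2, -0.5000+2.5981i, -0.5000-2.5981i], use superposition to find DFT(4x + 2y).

By linearity: DFT(4x + 2y) = 4·DFT(x) + 2·DFT(y)
= 4·[-2, -3.5000-0.8660i, -3.5000+0.8660i] + 2·[-2, -0.5000+2.5981i, -0.5000-2.5981i]

Computing element-wise:
Z[0] = 4·(-2) + 2·(-2) = -12
Z[1] = 4·(-3.5000-0.8660i) + 2·(-0.5000+2.5981i) = -15.0000+1.7322i
Z[2] = 4·(-3.5000+0.8660i) + 2·(-0.5000-2.5981i) = -15.0000-1.7322i

DFT(4x + 2y) = 4·X + 2·Y = [-12, -15.0000+1.7322i, -15.0000-1.7322i]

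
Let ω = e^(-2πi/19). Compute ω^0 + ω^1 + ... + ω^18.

Sum of all nth roots of unity equals 0 for n > 1 (geometric series with r ≠ 1).

0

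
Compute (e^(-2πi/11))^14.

Since ω_11^11 = 1, powers reduce modulo 11.
14 mod 11 = 3
So ω_11^14 = ω_11^3 = e^(-2πi·3/11)

ω_11^14 = ω_11^3 = -0.1423-0.9898i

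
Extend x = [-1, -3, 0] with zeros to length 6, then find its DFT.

Original 3-point DFT: [-4, 0.5000+2.5981i, 0.5000-2.5981i]
Zero-padded 6-point DFT provides frequency interpolation.

DFT_6([x, 0, ...]) = [-4, -2.5000+2.5981i, 0.5000+2.5981i, 2, 0.5000-2.5981i, -2.5000-2.5981i]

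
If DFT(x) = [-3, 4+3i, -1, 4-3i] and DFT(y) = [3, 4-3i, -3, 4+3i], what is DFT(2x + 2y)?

By linearity: DFT(2x + 2y) = 2·DFT(x) + 2·DFT(y)
= 2·[-3, 4+3i, -1, 4-3i] + 2·[3, 4-3i, -3, 4+3i]

Computing element-wise:
Z[0] = 2·(-3) + 2·(3) = 0
Z[1] = 2·(4+3i) + 2·(4-3i) = 16
Z[2] = 2·(-1) + 2·(-3) = -8
Z[3] = 2·(4-3i) + 2·(4+3i) = 16

DFT(2x + 2y) = 2·X + 2·Y = [0, 16, -8, 16]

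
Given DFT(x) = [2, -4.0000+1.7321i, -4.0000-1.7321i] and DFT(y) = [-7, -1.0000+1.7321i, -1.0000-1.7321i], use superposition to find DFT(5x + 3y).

By linearity: DFT(5x + 3y) = 5·DFT(x) + 3·DFT(y)
= 5·[2, -4.0000+1.7321i, -4.0000-1.7321i] + 3·[-7, -1.0000+1.7321i, -1.0000-1.7321i]

Computing element-wise:
Z[0] = 5·(2) + 3·(-7) = -11
Z[1] = 5·(-4.0000+1.7321i) + 3·(-1.0000+1.7321i) = -23.0000+13.8568i
Z[2] = 5·(-4.0000-1.7321i) + 3·(-1.0000-1.7321i) = -23.0000-13.8568i

DFT(5x + 3y) = 5·X + 3·Y = [-11, -23.0000+13.8568i, -23.0000-13.8568i]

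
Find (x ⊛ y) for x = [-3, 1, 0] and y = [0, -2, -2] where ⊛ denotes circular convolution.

(x ⊛ y)[n] = Σ(m=0 to 2) x[m] · y[(n-m) mod 3]

Computing each output sample:
(x ⊛ y)[0] = -2
(x ⊛ y)[1] = 6
(x ⊛ y)[2] = 4

x ⊛ y = [-2, 6, 4]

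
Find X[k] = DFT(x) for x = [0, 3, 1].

X[k] = Σ(n=0 to 2) x[n] · ω_3^(nk)
where ω_3 = e^(-2πi/3)

Computing each X[k]:
X[0] = 4
X[1] = -2.0000-1.7321i
X[2] = -2.0000+1.7321i

X = [4, -2.0000-1.7321i, -2.0000+1.7321i]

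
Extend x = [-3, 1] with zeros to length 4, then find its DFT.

Original 2-point DFT: [-2, -4]
Zero-padded 4-point DFT provides frequency interpolation.

DFT_4([x, 0, ...]) = [-2, -3-1i, -4, -3+1i]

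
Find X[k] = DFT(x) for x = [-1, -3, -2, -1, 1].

X[k] = Σ(n=0 to 4) x[n] · ω_5^(nk)
where ω_5 = e^(-2πi/5)

Computing each X[k]:
X[0] = -6
X[1] = 0.8090+4.3920i
X[2] = -0.3090+1.4001i
X[3] = -0.3090-1.4001i
X[4] = 0.8090-4.3920i

X = [-6, 0.8090+4.3920i, -0.3090+1.4001i, -0.3090-1.4001i, 0.8090-4.3920i]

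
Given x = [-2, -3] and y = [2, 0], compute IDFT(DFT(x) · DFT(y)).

(x ⊛ y)[n] = Σ(m=0 to 1) x[m] · y[(n-m) mod 2]

Computing each output sample:
(x ⊛ y)[0] = -4
(x ⊛ y)[1] = -6

x ⊛ y = [-4, -6]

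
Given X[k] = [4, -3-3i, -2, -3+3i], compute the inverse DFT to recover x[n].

x[n] = (1/4) Σ(k=0 to 3) X[k] · e^(2πikn/4)

Computing each x[n]:
x[0] = -1
x[1] = 3
x[2] = 2
x[3] = 0

x = [-1, 3, 2, 0]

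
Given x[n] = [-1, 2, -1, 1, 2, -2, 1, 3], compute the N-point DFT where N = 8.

X[k] = Σ(n=0 to 7) x[n] · ω_8^(nk)
where ω_8 = e^(-2πi/8)

Computing each X[k]:
X[0] = 5
X[1] = 1.2426+0.5858i
X[2] = 1+4i
X[3] = -7.2426-3.4142i
X[4] = -3
X[5] = -7.2426+3.4142i
X[6] = 1-4i
X[7] = 1.2426-0.5858i

X = [5, 1.2426+0.5858i, 1+4i, -7.2426-3.4142i, -3, -7.2426+3.4142i, 1-4i, 1.2426-0.5858i]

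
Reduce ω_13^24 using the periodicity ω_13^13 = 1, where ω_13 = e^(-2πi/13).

Since ω_13^13 = 1, powers reduce modulo 13.
24 mod 13 = 11
So ω_13^24 = ω_13^11 = e^(-2πi·11/13)

ω_13^24 = ω_13^11 = 0.5681+0.8230i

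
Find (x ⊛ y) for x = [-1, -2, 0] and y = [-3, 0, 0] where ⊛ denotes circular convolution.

(x ⊛ y)[n] = Σ(m=0 to 2) x[m] · y[(n-m) mod 3]

Computing each output sample:
(x ⊛ y)[0] = 3
(x ⊛ y)[1] = 6
(x ⊛ y)[2] = 0

x ⊛ y = [3, 6, 0]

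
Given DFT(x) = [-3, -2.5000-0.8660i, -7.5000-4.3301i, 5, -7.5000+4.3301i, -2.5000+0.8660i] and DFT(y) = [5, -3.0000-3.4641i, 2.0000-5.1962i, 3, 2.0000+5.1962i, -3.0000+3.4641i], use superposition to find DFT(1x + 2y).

By linearity: DFT(1x + 2y) = 1·DFT(x) + 2·DFT(y)
= 1·[-3, -2.5000-0.8660i, -7.5000-4.3301i, 5, -7.5000+4.3301i, -2.5000+0.8660i] + 2·[5, -3.0000-3.4641i, 2.0000-5.1962i, 3, 2.0000+5.1962i, -3.0000+3.4641i]

Computing element-wise:
Z[0] = 1·(-3) + 2·(5) = 7
Z[1] = 1·(-2.5000-0.8660i) + 2·(-3.0000-3.4641i) = -8.5000-7.7942i
Z[2] = 1·(-7.5000-4.3301i) + 2·(2.0000-5.1962i) = -3.5000-14.7225i
Z[3] = 1·(5) + 2·(3) = 11
Z[4] = 1·(-7.5000+4.3301i) + 2·(2.0000+5.1962i) = -3.5000+14.7225i
Z[5] = 1·(-2.5000+0.8660i) + 2·(-3.0000+3.4641i) = -8.5000+7.7942i

DFT(1x + 2y) = 1·X + 2·Y = [7, -8.5000-7.7942i, -3.5000-14.7225i, 11, -3.5000+14.7225i, -8.5000+7.7942i]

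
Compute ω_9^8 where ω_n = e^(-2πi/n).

ω_9^8 = e^(-2πi·8/9)
= cos(-2π·8/9) + i·sin(-2π·8/9)
= cos(-16π/9) + i·sin(-16π/9)

ω_9^8 = cos(-16π/9) + i·sin(-16π/9) = 0.7660+0.6428i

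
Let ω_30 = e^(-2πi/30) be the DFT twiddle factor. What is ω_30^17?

ω_30^17 = e^(-2πi·17/30)
= cos(-2π·17/30) + i·sin(-2π·17/30)
= cos(-34π/30) + i·sin(-34π/30)

ω_30^17 = cos(-34π/30) + i·sin(-34π/30) = -0.9135+0.4067i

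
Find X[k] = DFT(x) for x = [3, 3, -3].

X[k] = Σ(n=0 to 2) x[n] · ω_3^(nk)
where ω_3 = e^(-2πi/3)

Computing each X[k]:
X[0] = 3
X[1] = 3.0000-5.1962i
X[2] = 3.0000+5.1962i

X = [3, 3.0000-5.1962i, 3.0000+5.1962i]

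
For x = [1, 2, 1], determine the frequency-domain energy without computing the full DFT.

Parseval: Σ|x[n]|² = (1/N)Σ|X[k]|², so Σ|X[k]|² = N·Σ|x[n]|² = 3·6.0000

Σ|X[k]|² = N·Σ|x[n]|² = 3·6.0000 = 18.0000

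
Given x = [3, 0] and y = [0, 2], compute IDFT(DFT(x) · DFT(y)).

(x ⊛ y)[n] = Σ(m=0 to 1) x[m] · y[(n-m) mod 2]

Computing each output sample:
(x ⊛ y)[0] = 0
(x ⊛ y)[1] = 6

x ⊛ y = [0, 6]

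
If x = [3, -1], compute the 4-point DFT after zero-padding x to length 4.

Original 2-point DFT: [2, 4]
Zero-padded 4-point DFT provides frequency interpolation.

DFT_4([x, 0, ...]) = [2, 3+1i, 4, 3-1i]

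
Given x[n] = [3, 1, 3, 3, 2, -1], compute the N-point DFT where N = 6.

X[k] = Σ(n=0 to 5) x[n] · ω_6^(nk)
where ω_6 = e^(-2πi/6)

Computing each X[k]:
X[0] = 11
X[1] = -2.5000-2.5981i
X[2] = 3.5000-0.8660i
X[3] = 5
X[4] = 3.5000+0.8660i
X[5] = -2.5000+2.5981i

X = [11, -2.5000-2.5981i, 3.5000-0.8660i, 5, 3.5000+0.8660i, -2.5000+2.5981i]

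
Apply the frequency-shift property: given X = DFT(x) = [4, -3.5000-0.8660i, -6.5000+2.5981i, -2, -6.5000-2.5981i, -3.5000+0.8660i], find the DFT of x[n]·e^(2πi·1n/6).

Modulation property: DFT(ω_6^(-1n)·x[n]) = X[(k-1) mod 6], so circularly shift X by 1 positions.

X[k-1] = [-3.5000+0.8660i, 4, -3.5000-0.8660i, -6.5000+2.5981i, -2, -6.5000-2.5981i]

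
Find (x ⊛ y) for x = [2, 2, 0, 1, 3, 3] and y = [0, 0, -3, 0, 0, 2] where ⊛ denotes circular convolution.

(x ⊛ y)[n] = Σ(m=0 to 5) x[m] · y[(n-m) mod 6]

Computing each output sample:
(x ⊛ y)[0] = -5
(x ⊛ y)[1] = -9
(x ⊛ y)[2] = -4
(x ⊛ y)[3] = 0
(x ⊛ y)[4] = 6
(x ⊛ y)[5] = 1

x ⊛ y = [-5, -9, -4, 0, 6, 1]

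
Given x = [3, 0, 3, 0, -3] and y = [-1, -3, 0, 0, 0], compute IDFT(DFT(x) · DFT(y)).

(x ⊛ y)[n] = Σ(m=0 to 4) x[m] · y[(n-m) mod 5]

Computing each output sample:
(x ⊛ y)[0] = 6
(x ⊛ y)[1] = -9
(x ⊛ y)[2] = -3
(x ⊛ y)[3] = -9
(x ⊛ y)[4] = 3

x ⊛ y = [6, -9, -3, -9, 3]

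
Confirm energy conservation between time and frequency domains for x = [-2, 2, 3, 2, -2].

Time domain:
Σ|x[n]|² = |-2|² + |2|² + |3|² + |2|² + |-2|² = 25.0000

Frequency domain:
(1/5)Σ|X[k]|² = (1/5)(|3|² + |-6.0451-4.3920i|² + |-0.4549-1.4001i|² + |-0.4549+1.4001i|² + |-6.0451+4.3920i|²) = (1/5)·125.0000 = 25.0000

Both sides agree, confirming Parseval's theorem.

Σ|x[n]|² = (1/N)Σ|X[k]|² = 25.0000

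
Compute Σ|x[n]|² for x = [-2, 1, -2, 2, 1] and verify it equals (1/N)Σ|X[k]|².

Time domain:
Σ|x[n]|² = |-2|² + |1|² + |-2|² + |2|² + |1|² = 14.0000

Frequency domain:
(1/5)Σ|X[k]|² = (1/5)(|0|² + |-1.3820+2.3511i|² + |-3.6180-3.8042i|² + |-3.6180+3.8042i|² + |-1.3820-2.3511i|²) = (1/5)·70.0000 = 14.0000

Both sides agree, confirming Parseval's theorem.

Σ|x[n]|² = (1/N)Σ|X[k]|² = 14.0000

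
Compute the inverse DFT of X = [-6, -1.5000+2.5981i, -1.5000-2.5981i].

x[n] = (1/3) Σ(k=0 to 2) X[k] · e^(2πikn/3)

Computing each x[n]:
x[0] = -3
x[1] = -3
x[2] = 0

x = [-3, -3, 0]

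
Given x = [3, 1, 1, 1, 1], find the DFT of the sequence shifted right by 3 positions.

Time shift by 3: X_shifted[k] = ω_5^(3k) · X[k]
Shifted x = [1, 1, 1, 3, 1]

DFT(x[n-3]) = [7, -1.6180+1.1756i, 0.6180-1.9021i, 0.6180+1.9021i, -1.6180-1.1756i]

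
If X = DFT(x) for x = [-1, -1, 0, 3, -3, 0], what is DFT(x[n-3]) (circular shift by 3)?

Time shift by 3: X_shifted[k] = ω_6^(3k) · X[k]
Shifted x = [3, -3, 0, -1, -1, 0]

DFT(x[n-3]) = [-2, 3.0000+1.7321i, 4.0000+3.4641i, 6, 4.0000-3.4641i, 3.0000-1.7321i]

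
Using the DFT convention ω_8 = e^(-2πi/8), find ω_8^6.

ω_8^6 = e^(-2πi·6/8)
= cos(-2π·6/8) + i·sin(-2π·6/8)
= cos(-12π/8) + i·sin(-12π/8)

ω_8^6 = cos(-12π/8) + i·sin(-12π/8) = 1i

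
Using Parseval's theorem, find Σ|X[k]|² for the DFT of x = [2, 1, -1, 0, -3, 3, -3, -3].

Parseval: Σ|x[n]|² = (1/N)Σ|X[k]|², so Σ|X[k]|² = N·Σ|x[n]|² = 8·42.0000

Σ|X[k]|² = N·Σ|x[n]|² = 8·42.0000 = 336.0000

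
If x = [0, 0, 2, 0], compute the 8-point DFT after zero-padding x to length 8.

Original 4-point DFT: [2, -2, 2, -2]
Zero-padded 8-point DFT provides frequency interpolation.

DFT_8([x, 0, ...]) = [2, -2i, -2, 2i, 2, -2i, -2, 2i]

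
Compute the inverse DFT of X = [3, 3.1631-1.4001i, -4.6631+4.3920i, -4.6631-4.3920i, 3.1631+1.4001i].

x[n] = (1/5) Σ(k=0 to 4) X[k] · e^(2πikn/5)

Computing each x[n]:
x[0] = 0
x[1] = 2
x[2] = 1
x[3] = -3
x[4] = 3

x = [0, 2, 1, -3, 3]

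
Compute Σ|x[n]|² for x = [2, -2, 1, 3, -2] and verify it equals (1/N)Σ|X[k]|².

Time domain:
Σ|x[n]|² = |2|² + |-2|² + |1|² + |3|² + |-2|² = 22.0000

Frequency domain:
(1/5)Σ|X[k]|² = (1/5)(|2|² + |-2.4721+1.1756i|² + |6.4721-1.9021i|² + |6.4721+1.9021i|² + |-2.4721-1.1756i|²) = (1/5)·110.0000 = 22.0000

Both sides agree, confirming Parseval's theorem.

Σ|x[n]|² = (1/N)Σ|X[k]|² = 22.0000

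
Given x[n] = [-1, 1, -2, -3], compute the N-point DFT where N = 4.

X[k] = Σ(n=0 to 3) x[n] · ω_4^(nk)
where ω_4 = e^(-2πi/4)

Computing each X[k]:
X[0] = -5
X[1] = 1-4i
X[2] = -1
X[3] = 1+4i

X = [-5, 1-4i, -1, 1+4i]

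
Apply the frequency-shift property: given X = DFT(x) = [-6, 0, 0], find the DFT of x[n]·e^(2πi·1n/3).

Modulation property: DFT(ω_3^(-1n)·x[n]) = X[(k-1) mod 3], so circularly shift X by 1 positions.

X[k-1] = [0, -6, 0]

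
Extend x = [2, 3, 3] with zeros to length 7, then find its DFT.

Original 3-point DFT: [8, -1, -1]
Zero-padded 7-point DFT provides frequency interpolation.

DFT_7([x, 0, ...]) = [8, 3.2029-5.2703i, -1.3705-1.6231i, 1.1676+1.0438i, 1.1676-1.0438i, -1.3705+1.6231i, 3.2029+5.2703i]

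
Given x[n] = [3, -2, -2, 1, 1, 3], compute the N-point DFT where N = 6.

X[k] = Σ(n=0 to 5) x[n] · ω_6^(nk)
where ω_6 = e^(-2πi/6)

Computing each X[k]:
X[0] = 4
X[1] = 3.0000+6.9282i
X[2] = 4.0000+1.7321i
X[3] = 0
X[4] = 4.0000-1.7321i
X[5] = 3.0000-6.9282i

X = [4, 3.0000+6.9282i, 4.0000+1.7321i, 0, 4.0000-1.7321i, 3.0000-6.9282i]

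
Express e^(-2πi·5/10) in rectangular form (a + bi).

ω_10^5 = e^(-2πi·5/10)
= cos(-2π·5/10) + i·sin(-2π·5/10)
= cos(-10π/10) + i·sin(-10π/10)

ω_10^5 = cos(-10π/10) + i·sin(-10π/10) = -1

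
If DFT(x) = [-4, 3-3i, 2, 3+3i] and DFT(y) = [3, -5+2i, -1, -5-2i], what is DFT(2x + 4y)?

By linearity: DFT(2x + 4y) = 2·DFT(x) + 4·DFT(y)
= 2·[-4, 3-3i, 2, 3+3i] + 4·[3, -5+2i, -1, -5-2i]

Computing element-wise:
Z[0] = 2·(-4) + 4·(3) = 4
Z[1] = 2·(3-3i) + 4·(-5+2i) = -14+2i
Z[2] = 2·(2) + 4·(-1) = 0
Z[3] = 2·(3+3i) + 4·(-5-2i) = -14-2i

DFT(2x + 4y) = 2·X + 4·Y = [4, -14+2i, 0, -14-2i]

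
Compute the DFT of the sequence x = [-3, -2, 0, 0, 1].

X[k] = Σ(n=0 to 4) x[n] · ω_5^(nk)
where ω_5 = e^(-2πi/5)

Computing each X[k]:
X[0] = -4
X[1] = -3.3090+2.8532i
X[2] = -2.1910+1.7634i
X[3] = -2.1910-1.7634i
X[4] = -3.3090-2.8532i

X = [-4, -3.3090+2.8532i, -2.1910+1.7634i, -2.1910-1.7634i, -3.3090-2.8532i]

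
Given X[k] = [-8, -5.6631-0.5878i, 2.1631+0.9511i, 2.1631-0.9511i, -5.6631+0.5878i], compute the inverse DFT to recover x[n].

x[n] = (1/5) Σ(k=0 to 4) X[k] · e^(2πikn/5)

Computing each x[n]:
x[0] = -3
x[1] = -3
x[2] = 1
x[3] = 0
x[4] = -3

x = [-3, -3, 1, 0, -3]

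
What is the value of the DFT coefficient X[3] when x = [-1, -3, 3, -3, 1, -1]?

X[3] = Σ(n=0 to 5) x[n] · ω_6^(3n) where ω_6 = e^(-2πi/6)
= (-1)·ω_6^0 + (-3)·ω_6^3 + (3)·ω_6^6 + (-3)·ω_6^9 + (1)·ω_6^12 + (-1)·ω_6^15

X[3] = 10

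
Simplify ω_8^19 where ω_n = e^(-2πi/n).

Since ω_8^8 = 1, powers reduce modulo 8.
19 mod 8 = 3
So ω_8^19 = ω_8^3 = e^(-2πi·3/8)

ω_8^19 = ω_8^3 = -0.7071-0.7071i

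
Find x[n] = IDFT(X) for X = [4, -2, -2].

x[n] = (1/3) Σ(k=0 to 2) X[k] · e^(2πikn/3)

Computing each x[n]:
x[0] = 0
x[1] = 2
x[2] = 2

x = [0, 2, 2]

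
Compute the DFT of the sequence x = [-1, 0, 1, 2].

X[k] = Σ(n=0 to 3) x[n] · ω_4^(nk)
where ω_4 = e^(-2πi/4)

Computing each X[k]:
X[0] = 2
X[1] = -2+2i
X[2] = -2
X[3] = -2-2i

X = [2, -2+2i, -2, -2-2i]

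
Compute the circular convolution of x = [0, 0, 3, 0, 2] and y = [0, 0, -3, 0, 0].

(x ⊛ y)[n] = Σ(m=0 to 4) x[m] · y[(n-m) mod 5]

Computing each output sample:
(x ⊛ y)[0] = 0
(x ⊛ y)[1] = -6
(x ⊛ y)[2] = 0
(x ⊛ y)[3] = 0
(x ⊛ y)[4] = -9

x ⊛ y = [0, -6, 0, 0, -9]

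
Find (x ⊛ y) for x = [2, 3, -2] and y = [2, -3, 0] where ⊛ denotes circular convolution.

(x ⊛ y)[n] = Σ(m=0 to 2) x[m] · y[(n-m) mod 3]

Computing each output sample:
(x ⊛ y)[0] = 10
(x ⊛ y)[1] = 0
(x ⊛ y)[2] = -13

x ⊛ y = [10, 0, -13]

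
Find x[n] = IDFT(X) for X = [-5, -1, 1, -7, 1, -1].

x[n] = (1/6) Σ(k=0 to 5) X[k] · e^(2πikn/6)

Computing each x[n]:
x[0] = -2
x[1] = 0
x[2] = -2
x[3] = 1
x[4] = -2
x[5] = 0

x = [-2, 0, -2, 1, -2, 0]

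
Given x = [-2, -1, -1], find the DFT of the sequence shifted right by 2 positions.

Time shift by 2: X_shifted[k] = ω_3^(2k) · X[k]
Shifted x = [-1, -1, -2]

DFT(x[n-2]) = [-4, 0.5000-0.8660i, 0.5000+0.8660i]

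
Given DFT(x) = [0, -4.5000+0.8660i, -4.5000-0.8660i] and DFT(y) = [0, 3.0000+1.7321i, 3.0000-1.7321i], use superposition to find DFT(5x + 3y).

By linearity: DFT(5x + 3y) = 5·DFT(x) + 3·DFT(y)
= 5·[0, -4.5000+0.8660i, -4.5000-0.8660i] + 3·[0, 3.0000+1.7321i, 3.0000-1.7321i]

Computing element-wise:
Z[0] = 5·(0) + 3·(0) = 0
Z[1] = 5·(-4.5000+0.8660i) + 3·(3.0000+1.7321i) = -13.5000+9.5263i
Z[2] = 5·(-4.5000-0.8660i) + 3·(3.0000-1.7321i) = -13.5000-9.5263i

DFT(5x + 3y) = 5·X + 3·Y = [0, -13.5000+9.5263i, -13.5000-9.5263i]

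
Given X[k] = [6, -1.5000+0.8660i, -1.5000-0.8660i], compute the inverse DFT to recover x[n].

x[n] = (1/3) Σ(k=0 to 2) X[k] · e^(2πikn/3)

Computing each x[n]:
x[0] = 1
x[1] = 2
x[2] = 3

x = [1, 2, 3]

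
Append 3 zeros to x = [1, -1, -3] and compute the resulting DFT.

Original 3-point DFT: [-3, 3.0000-1.7321i, 3.0000+1.7321i]
Zero-padded 6-point DFT provides frequency interpolation.

DFT_6([x, 0, ...]) = [-3, 2.0000+3.4641i, 3.0000-1.7321i, -1, 3.0000+1.7321i, 2.0000-3.4641i]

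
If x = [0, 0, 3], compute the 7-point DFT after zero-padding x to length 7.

Original 3-point DFT: [3, -1.5000+2.5981i, -1.5000-2.5981i]
Zero-padded 7-point DFT provides frequency interpolation.

DFT_7([x, 0, ...]) = [3, -0.6676-2.9248i, -2.7029+1.3017i, 1.8705+2.3455i, 1.8705-2.3455i, -2.7029-1.3017i, -0.6676+2.9248i]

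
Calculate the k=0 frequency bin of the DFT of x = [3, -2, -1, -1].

X[0] = Σ(n=0 to 3) x[n] · ω_4^0 = Σ x[n]
= (3) + (-2) + (-1) + (-1)

X[0] = -1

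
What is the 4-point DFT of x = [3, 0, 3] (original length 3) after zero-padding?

Original 3-point DFT: [6, 1.5000+2.5981i, 1.5000-2.5981i]
Zero-padded 4-point DFT provides frequency interpolation.

DFT_4([x, 0, ...]) = [6, 0, 6, 0]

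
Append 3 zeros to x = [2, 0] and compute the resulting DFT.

Original 2-point DFT: [2, 2]
Zero-padded 5-point DFT provides frequency interpolation.

DFT_5([x, 0, ...]) = [2, 2, 2, 2, 2]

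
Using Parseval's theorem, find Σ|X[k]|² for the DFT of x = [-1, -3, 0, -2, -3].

Parseval: Σ|x[n]|² = (1/N)Σ|X[k]|², so Σ|X[k]|² = N·Σ|x[n]|² = 5·23.0000

Σ|X[k]|² = N·Σ|x[n]|² = 5·23.0000 = 115.0000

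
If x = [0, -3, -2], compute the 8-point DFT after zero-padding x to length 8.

Original 3-point DFT: [-5, 2.5000+0.8660i, 2.5000-0.8660i]
Zero-padded 8-point DFT provides frequency interpolation.

DFT_8([x, 0, ...]) = [-5, -2.1213+4.1213i, 2+3i, 2.1213+0.1213i, 1, 2.1213-0.1213i, 2-3i, -2.1213-4.1213i]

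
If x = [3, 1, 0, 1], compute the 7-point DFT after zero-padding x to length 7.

Original 4-point DFT: [5, 3, 1, 3]
Zero-padded 7-point DFT provides frequency interpolation.

DFT_7([x, 0, ...]) = [5, 2.7225-1.2157i, 3.4010-0.1931i, 1.8765-1.4088i, 1.8765+1.4088i, 3.4010+0.1931i, 2.7225+1.2157i]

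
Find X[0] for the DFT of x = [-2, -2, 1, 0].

X[0] = Σ(n=0 to 3) x[n] · ω_4^0 = Σ x[n]
= (-2) + (-2) + (1) + (0)

X[0] = -3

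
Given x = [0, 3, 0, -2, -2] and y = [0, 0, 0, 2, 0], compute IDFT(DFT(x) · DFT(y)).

(x ⊛ y)[n] = Σ(m=0 to 4) x[m] · y[(n-m) mod 5]

Computing each output sample:
(x ⊛ y)[0] = 0
(x ⊛ y)[1] = -4
(x ⊛ y)[2] = -4
(x ⊛ y)[3] = 0
(x ⊛ y)[4] = 6

x ⊛ y = [0, -4, -4, 0, 6]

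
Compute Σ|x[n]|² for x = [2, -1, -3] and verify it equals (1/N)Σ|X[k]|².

Time domain:
Σ|x[n]|² = |2|² + |-1|² + |-3|² = 14.0000

Frequency domain:
(1/3)Σ|X[k]|² = (1/3)(|-2|² + |4.0000-1.7321i|² + |4.0000+1.7321i|²) = (1/3)·42.0000 = 14.0000

Both sides agree, confirming Parseval's theorem.

Σ|x[n]|² = (1/N)Σ|X[k]|² = 14.0000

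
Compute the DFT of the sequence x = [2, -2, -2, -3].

X[k] = Σ(n=0 to 3) x[n] · ω_4^(nk)
where ω_4 = e^(-2πi/4)

Computing each X[k]:
X[0] = -5
X[1] = 4-1i
X[2] = 5
X[3] = 4+1i

X = [-5, 4-1i, 5, 4+1i]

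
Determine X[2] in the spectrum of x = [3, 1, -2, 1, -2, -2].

X[2] = Σ(n=0 to 5) x[n] · ω_6^(2n) where ω_6 = e^(-2πi/6)
= (3)·ω_6^0 + (1)·ω_6^2 + (-2)·ω_6^4 + (1)·ω_6^6 + (-2)·ω_6^8 + (-2)·ω_6^10

X[2] = 6.5000-2.5981i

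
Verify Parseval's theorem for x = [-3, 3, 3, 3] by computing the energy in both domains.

Time domain:
Σ|x[n]|² = |-3|² + |3|² + |3|² + |3|² = 36.0000

Frequency domain:
(1/4)Σ|X[k]|² = (1/4)(|6|² + |-6|² + |-6|² + |-6|²) = (1/4)·144.0000 = 36.0000

Both sides agree, confirming Parseval's theorem.

Σ|x[n]|² = (1/N)Σ|X[k]|² = 36.0000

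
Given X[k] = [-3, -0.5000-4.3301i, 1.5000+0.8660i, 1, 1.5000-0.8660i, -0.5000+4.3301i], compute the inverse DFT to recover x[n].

x[n] = (1/6) Σ(k=0 to 5) X[k] · e^(2πikn/6)

Computing each x[n]:
x[0] = 0
x[1] = 0
x[2] = 1
x[3] = 0
x[4] = -2
x[5] = -2

x = [0, 0, 1, 0, -2, -2]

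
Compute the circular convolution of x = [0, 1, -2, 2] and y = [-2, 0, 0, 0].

(x ⊛ y)[n] = Σ(m=0 to 3) x[m] · y[(n-m) mod 4]

Computing each output sample:
(x ⊛ y)[0] = 0
(x ⊛ y)[1] = -2
(x ⊛ y)[2] = 4
(x ⊛ y)[3] = -4

x ⊛ y = [0, -2, 4, -4]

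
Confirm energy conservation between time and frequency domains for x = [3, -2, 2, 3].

Time domain:
Σ|x[n]|² = |3|² + |-2|² + |2|² + |3|² = 26.0000

Frequency domain:
(1/4)Σ|X[k]|² = (1/4)(|6|² + |1+5i|² + |4|² + |1-5i|²) = (1/4)·104.0000 = 26.0000

Both sides agree, confirming Parseval's theorem.

Σ|x[n]|² = (1/N)Σ|X[k]|² = 26.0000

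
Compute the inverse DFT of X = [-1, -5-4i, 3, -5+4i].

x[n] = (1/4) Σ(k=0 to 3) X[k] · e^(2πikn/4)

Computing each x[n]:
x[0] = -2
x[1] = 1
x[2] = 3
x[3] = -3

x = [-2, 1, 3, -3]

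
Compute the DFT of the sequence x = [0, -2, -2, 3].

X[k] = Σ(n=0 to 3) x[n] · ω_4^(nk)
where ω_4 = e^(-2πi/4)

Computing each X[k]:
X[0] = -1
X[1] = 2+5i
X[2] = -3
X[3] = 2-5i

X = [-1, 2+5i, -3, 2-5i]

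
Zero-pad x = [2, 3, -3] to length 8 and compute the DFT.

Original 3-point DFT: [2, 2.0000-5.1962i, 2.0000+5.1962i]
Zero-padded 8-point DFT provides frequency interpolation.

DFT_8([x, 0, ...]) = [2, 4.1213+0.8787i, 5-3i, -0.1213-5.1213i, -4, -0.1213+5.1213i, 5+3i, 4.1213-0.8787i]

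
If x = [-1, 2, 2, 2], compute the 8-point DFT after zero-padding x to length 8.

Original 4-point DFT: [5, -3, -3, -3]
Zero-padded 8-point DFT provides frequency interpolation.

DFT_8([x, 0, ...]) = [5, -1.0000-4.8284i, -3, -1.0000-0.8284i, -3, -1.0000+0.8284i, -3, -1.0000+4.8284i]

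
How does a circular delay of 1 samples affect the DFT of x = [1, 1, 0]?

Time shift by 1: X_shifted[k] = ω_3^(1k) · X[k]
Shifted x = [0, 1, 1]

DFT(x[n-1]) = [2, -1, -1]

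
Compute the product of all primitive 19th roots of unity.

The primitive 19th roots of unity are ω_19^k for k coprime to 19: k ∈ {1, 2, 3, 4, 5, 6, 7, 8, 9, 10, 11, 12, 13, 14, 15, 16, 17, 18}
Their product equals the constant term of the cyclotomic polynomial Φ_19(x) up to sign.
For n ≥ 3, the product of all primitive nth roots of unity is 1. (For n=1 it is 1; for n=2 it is -1.)

1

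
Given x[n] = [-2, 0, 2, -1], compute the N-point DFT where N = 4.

X[k] = Σ(n=0 to 3) x[n] · ω_4^(nk)
where ω_4 = e^(-2πi/4)

Computing each X[k]:
X[0] = -1
X[1] = -4-1i
X[2] = 1
X[3] = -4+1i

X = [-1, -4-1i, 1, -4+1i]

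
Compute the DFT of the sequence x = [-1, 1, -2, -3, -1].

X[k] = Σ(n=0 to 4) x[n] · ω_5^(nk)
where ω_5 = e^(-2πi/5)

Computing each X[k]:
X[0] = -6
X[1] = 3.0451-2.4899i
X[2] = -2.5451-0.2245i
X[3] = -2.5451+0.2245i
X[4] = 3.0451+2.4899i

X = [-6, 3.0451-2.4899i, -2.5451-0.2245i, -2.5451+0.2245i, 3.0451+2.4899i]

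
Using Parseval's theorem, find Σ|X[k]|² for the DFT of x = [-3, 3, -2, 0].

Parseval: Σ|x[n]|² = (1/N)Σ|X[k]|², so Σ|X[k]|² = N·Σ|x[n]|² = 4·22.0000

Σ|X[k]|² = N·Σ|x[n]|² = 4·22.0000 = 88.0000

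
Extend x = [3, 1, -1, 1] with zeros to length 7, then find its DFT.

Original 4-point DFT: [4, 4, 0, 4]
Zero-padded 7-point DFT provides frequency interpolation.

DFT_7([x, 0, ...]) = [4, 2.9450-0.2408i, 4.3019-0.6270i, 1.2530-2.1906i, 1.2530+2.1906i, 4.3019+0.6270i, 2.9450+0.2408i]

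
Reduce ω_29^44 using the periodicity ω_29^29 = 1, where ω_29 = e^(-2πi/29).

Since ω_29^29 = 1, powers reduce modulo 29.
44 mod 29 = 15
So ω_29^44 = ω_29^15 = e^(-2πi·15/29)

ω_29^44 = ω_29^15 = -0.9941+0.1081i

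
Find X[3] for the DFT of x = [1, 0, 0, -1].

X[3] = Σ(n=0 to 3) x[n] · ω_4^(3n) where ω_4 = e^(-2πi/4)
= (1)·ω_4^0 + (0)·ω_4^3 + (0)·ω_4^6 + (-1)·ω_4^9

X[3] = 1+1i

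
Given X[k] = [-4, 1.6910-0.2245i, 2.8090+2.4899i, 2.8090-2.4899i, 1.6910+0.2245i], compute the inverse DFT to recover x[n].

x[n] = (1/5) Σ(k=0 to 4) X[k] · e^(2πikn/5)

Computing each x[n]:
x[0] = 1
x[1] = -2
x[2] = 0
x[3] = -2
x[4] = -1

x = [1, -2, 0, -2, -1]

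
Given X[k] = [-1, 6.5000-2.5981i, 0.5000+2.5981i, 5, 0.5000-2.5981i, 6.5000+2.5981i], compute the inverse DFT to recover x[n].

x[n] = (1/6) Σ(k=0 to 5) X[k] · e^(2πikn/6)

Computing each x[n]:
x[0] = 3
x[1] = 0
x[2] = 1
x[3] = -3
x[4] = -2
x[5] = 0

x = [3, 0, 1, -3, -2, 0]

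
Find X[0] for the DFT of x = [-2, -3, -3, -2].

X[0] = Σ(n=0 to 3) x[n] · ω_4^0 = Σ x[n]
= (-2) + (-3) + (-3) + (-2)

X[0] = -10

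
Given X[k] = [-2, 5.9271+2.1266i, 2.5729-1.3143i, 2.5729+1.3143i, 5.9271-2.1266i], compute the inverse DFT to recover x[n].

x[n] = (1/5) Σ(k=0 to 4) X[k] · e^(2πikn/5)

Computing each x[n]:
x[0] = 3
x[1] = -1
x[2] = -3
x[3] = -1
x[4] = 0

x = [3, -1, -3, -1, 0]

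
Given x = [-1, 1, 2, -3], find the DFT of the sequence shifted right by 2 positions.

Time shift by 2: X_shifted[k] = ω_4^(2k) · X[k]
Shifted x = [2, -3, -1, 1]

DFT(x[n-2]) = [-1, 3+4i, 3, 3-4i]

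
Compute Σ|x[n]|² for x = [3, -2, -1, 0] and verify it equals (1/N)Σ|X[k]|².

Time domain:
Σ|x[n]|² = |3|² + |-2|² + |-1|² + |0|² = 14.0000

Frequency domain:
(1/4)Σ|X[k]|² = (1/4)(|0|² + |4+2i|² + |4|² + |4-2i|²) = (1/4)·56.0000 = 14.0000

Both sides agree, confirming Parseval's theorem.

Σ|x[n]|² = (1/N)Σ|X[k]|² = 14.0000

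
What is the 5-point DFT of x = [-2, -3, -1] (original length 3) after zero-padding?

Original 3-point DFT: [-6, 1.7321i, -1.7321i]
Zero-padded 5-point DFT provides frequency interpolation.

DFT_5([x, 0, ...]) = [-6, -2.1180+3.4410i, 0.1180+0.8123i, 0.1180-0.8123i, -2.1180-3.4410i]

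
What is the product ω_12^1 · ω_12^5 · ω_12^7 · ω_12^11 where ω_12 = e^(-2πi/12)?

The primitive 12th roots of unity are ω_12^k for k coprime to 12: k ∈ {1, 5, 7, 11}
Their product equals the constant term of the cyclotomic polynomial Φ_12(x) up to sign.
For n ≥ 3, the product of all primitive nth roots of unity is 1. (For n=1 it is 1; for n=2 it is -1.)

1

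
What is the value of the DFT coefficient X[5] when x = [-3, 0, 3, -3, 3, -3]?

X[5] = Σ(n=0 to 5) x[n] · ω_6^(5n) where ω_6 = e^(-2πi/6)
= (-3)·ω_6^0 + (0)·ω_6^5 + (3)·ω_6^10 + (-3)·ω_6^15 + (3)·ω_6^20 + (-3)·ω_6^25

X[5] = -4.5000+2.5981i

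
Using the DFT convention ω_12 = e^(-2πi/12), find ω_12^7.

ω_12^7 = e^(-2πi·7/12)
= cos(-2π·7/12) + i·sin(-2π·7/12)
= cos(-14π/12) + i·sin(-14π/12)

ω_12^7 = cos(-14π/12) + i·sin(-14π/12) = -0.8660+0.5000i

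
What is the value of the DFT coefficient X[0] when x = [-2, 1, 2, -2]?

X[0] = Σ(n=0 to 3) x[n] · ω_4^0 = Σ x[n]
= (-2) + (1) + (2) + (-2)

X[0] = -1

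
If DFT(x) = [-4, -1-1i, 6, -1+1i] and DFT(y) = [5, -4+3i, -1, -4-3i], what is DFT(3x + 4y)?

By linearity: DFT(3x + 4y) = 3·DFT(x) + 4·DFT(y)
= 3·[-4, -1-1i, 6, -1+1i] + 4·[5, -4+3i, -1, -4-3i]

Computing element-wise:
Z[0] = 3·(-4) + 4·(5) = 8
Z[1] = 3·(-1-1i) + 4·(-4+3i) = -19+9i
Z[2] = 3·(6) + 4·(-1) = 14
Z[3] = 3·(-1+1i) + 4·(-4-3i) = -19-9i

DFT(3x + 4y) = 3·X + 4·Y = [8, -19+9i, 14, -19-9i]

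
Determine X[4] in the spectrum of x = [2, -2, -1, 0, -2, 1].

X[4] = Σ(n=0 to 5) x[n] · ω_6^(4n) where ω_6 = e^(-2πi/6)
= (2)·ω_6^0 + (-2)·ω_6^4 + (-1)·ω_6^8 + (0)·ω_6^12 + (-2)·ω_6^16 + (1)·ω_6^20

X[4] = 4.0000-3.4641i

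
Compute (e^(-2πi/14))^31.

Since ω_14^14 = 1, powers reduce modulo 14.
31 mod 14 = 3
So ω_14^31 = ω_14^3 = e^(-2πi·3/14)

ω_14^31 = ω_14^3 = 0.2225-0.9749i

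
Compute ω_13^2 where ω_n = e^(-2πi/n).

ω_13^2 = e^(-2πi·2/13)
= cos(-2π·2/13) + i·sin(-2π·2/13)
= cos(-4π/13) + i·sin(-4π/13)

ω_13^2 = cos(-4π/13) + i·sin(-4π/13) = 0.5681-0.8230i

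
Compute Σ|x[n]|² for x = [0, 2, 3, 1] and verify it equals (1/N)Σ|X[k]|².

Time domain:
Σ|x[n]|² = |0|² + |2|² + |3|² + |1|² = 14.0000

Frequency domain:
(1/4)Σ|X[k]|² = (1/4)(|6|² + |-3-1i|² + |0|² + |-3+1i|²) = (1/4)·56.0000 = 14.0000

Both sides agree, confirming Parseval's theorem.

Σ|x[n]|² = (1/N)Σ|X[k]|² = 14.0000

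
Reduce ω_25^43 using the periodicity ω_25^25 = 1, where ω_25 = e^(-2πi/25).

Since ω_25^25 = 1, powers reduce modulo 25.
43 mod 25 = 18
So ω_25^43 = ω_25^18 = e^(-2πi·18/25)

ω_25^43 = ω_25^18 = -0.1874+0.9823i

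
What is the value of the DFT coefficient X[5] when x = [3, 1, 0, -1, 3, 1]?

X[5] = Σ(n=0 to 5) x[n] · ω_6^(5n) where ω_6 = e^(-2πi/6)
= (3)·ω_6^0 + (1)·ω_6^5 + (0)·ω_6^10 + (-1)·ω_6^15 + (3)·ω_6^20 + (1)·ω_6^25

X[5] = 3.5000-2.5981i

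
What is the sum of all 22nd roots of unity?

Sum of all nth roots of unity equals 0 for n > 1 (geometric series with r ≠ 1).

0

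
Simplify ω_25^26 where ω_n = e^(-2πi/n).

Since ω_25^25 = 1, powers reduce modulo 25.
26 mod 25 = 1
So ω_25^26 = ω_25^1 = e^(-2πi·1/25)

ω_25^26 = ω_25^1 = 0.9686-0.2487i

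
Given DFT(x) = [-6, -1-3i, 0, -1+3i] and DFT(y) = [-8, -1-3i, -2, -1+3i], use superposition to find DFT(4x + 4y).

By linearity: DFT(4x + 4y) = 4·DFT(x) + 4·DFT(y)
= 4·[-6, -1-3i, 0, -1+3i] + 4·[-8, -1-3i, -2, -1+3i]

Computing element-wise:
Z[0] = 4·(-6) + 4·(-8) = -56
Z[1] = 4·(-1-3i) + 4·(-1-3i) = -8-24i
Z[2] = 4·(0) + 4·(-2) = -8
Z[3] = 4·(-1+3i) + 4·(-1+3i) = -8+24i

DFT(4x + 4y) = 4·X + 4·Y = [-56, -8-24i, -8, -8+24i]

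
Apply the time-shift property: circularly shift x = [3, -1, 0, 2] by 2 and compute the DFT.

Time shift by 2: X_shifted[k] = ω_4^(2k) · X[k]
Shifted x = [0, 2, 3, -1]

DFT(x[n-2]) = [4, -3-3i, 2, -3+3i]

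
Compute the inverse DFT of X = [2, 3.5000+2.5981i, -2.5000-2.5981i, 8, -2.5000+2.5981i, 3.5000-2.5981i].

x[n] = (1/6) Σ(k=0 to 5) X[k] · e^(2πikn/6)

Computing each x[n]:
x[0] = 2
x[1] = 0
x[2] = 0
x[3] = -3
x[4] = 3
x[5] = 0

x = [2, 0, 0, -3, 3, 0]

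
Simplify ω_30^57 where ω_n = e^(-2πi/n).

Since ω_30^30 = 1, powers reduce modulo 30.
57 mod 30 = 27
So ω_30^57 = ω_30^27 = e^(-2πi·27/30)

ω_30^57 = ω_30^27 = 0.8090+0.5878i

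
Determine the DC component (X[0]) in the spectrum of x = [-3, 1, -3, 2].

X[0] = Σ(n=0 to 3) x[n] · ω_4^0 = Σ x[n]
= (-3) + (1) + (-3) + (2)

X[0] = -3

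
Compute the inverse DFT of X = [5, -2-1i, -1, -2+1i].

x[n] = (1/4) Σ(k=0 to 3) X[k] · e^(2πikn/4)

Computing each x[n]:
x[0] = 0
x[1] = 2
x[2] = 2
x[3] = 1

x = [0, 2, 2, 1]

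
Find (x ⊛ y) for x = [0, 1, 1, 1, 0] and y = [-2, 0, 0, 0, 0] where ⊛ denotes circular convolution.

(x ⊛ y)[n] = Σ(m=0 to 4) x[m] · y[(n-m) mod 5]

Computing each output sample:
(x ⊛ y)[0] = 0
(x ⊛ y)[1] = -2
(x ⊛ y)[2] = -2
(x ⊛ y)[3] = -2
(x ⊛ y)[4] = 0

x ⊛ y = [0, -2, -2, -2, 0]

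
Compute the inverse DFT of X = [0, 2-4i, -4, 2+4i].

x[n] = (1/4) Σ(k=0 to 3) X[k] · e^(2πikn/4)

Computing each x[n]:
x[0] = 0
x[1] = 3
x[2] = -2
x[3] = -1

x = [0, 3, -2, -1]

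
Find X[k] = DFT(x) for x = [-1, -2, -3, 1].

X[k] = Σ(n=0 to 3) x[n] · ω_4^(nk)
where ω_4 = e^(-2πi/4)

Computing each X[k]:
X[0] = -5
X[1] = 2+3i
X[2] = -3
X[3] = 2-3i

X = [-5, 2+3i, -3, 2-3i]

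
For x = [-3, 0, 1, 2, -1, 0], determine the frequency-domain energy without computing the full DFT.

Parseval: Σ|x[n]|² = (1/N)Σ|X[k]|², so Σ|X[k]|² = N·Σ|x[n]|² = 6·15.0000

Σ|X[k]|² = N·Σ|x[n]|² = 6·15.0000 = 90.0000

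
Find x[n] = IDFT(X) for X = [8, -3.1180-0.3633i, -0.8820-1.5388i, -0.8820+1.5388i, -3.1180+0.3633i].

x[n] = (1/5) Σ(k=0 to 4) X[k] · e^(2πikn/5)

Computing each x[n]:
x[0] = 0
x[1] = 2
x[2] = 2
x[3] = 3
x[4] = 1

x = [0, 2, 2, 3, 1]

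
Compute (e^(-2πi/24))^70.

Since ω_24^24 = 1, powers reduce modulo 24.
70 mod 24 = 22
So ω_24^70 = ω_24^22 = e^(-2πi·22/24)

ω_24^70 = ω_24^22 = 0.8660+0.5000i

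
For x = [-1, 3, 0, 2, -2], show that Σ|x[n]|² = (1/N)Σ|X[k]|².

Time domain:
Σ|x[n]|² = |-1|² + |3|² + |0|² + |2|² + |-2|² = 18.0000

Frequency domain:
(1/5)Σ|X[k]|² = (1/5)(|2|² + |-2.3090-3.5797i|² + |-1.1910-4.8410i|² + |-1.1910+4.8410i|² + |-2.3090+3.5797i|²) = (1/5)·90.0000 = 18.0000

Both sides agree, confirming Parseval's theorem.

Σ|x[n]|² = (1/N)Σ|X[k]|² = 18.0000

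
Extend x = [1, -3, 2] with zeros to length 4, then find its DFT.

Original 3-point DFT: [0, 1.5000+4.3301i, 1.5000-4.3301i]
Zero-padded 4-point DFT provides frequency interpolation.

DFT_4([x, 0, ...]) = [0, -1+3i, 6, -1-3i]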